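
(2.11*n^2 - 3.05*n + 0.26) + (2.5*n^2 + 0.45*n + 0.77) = 4.61*n^2 - 2.6*n + 1.03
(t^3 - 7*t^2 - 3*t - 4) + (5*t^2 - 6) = t^3 - 2*t^2 - 3*t - 10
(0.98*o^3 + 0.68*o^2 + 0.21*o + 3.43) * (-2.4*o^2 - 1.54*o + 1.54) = -2.352*o^5 - 3.1412*o^4 - 0.042*o^3 - 7.5082*o^2 - 4.9588*o + 5.2822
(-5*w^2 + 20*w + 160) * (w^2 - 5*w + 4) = -5*w^4 + 45*w^3 + 40*w^2 - 720*w + 640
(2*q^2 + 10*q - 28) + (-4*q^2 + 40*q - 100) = -2*q^2 + 50*q - 128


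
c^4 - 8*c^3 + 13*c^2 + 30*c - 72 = (c - 4)*(c - 3)^2*(c + 2)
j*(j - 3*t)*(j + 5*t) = j^3 + 2*j^2*t - 15*j*t^2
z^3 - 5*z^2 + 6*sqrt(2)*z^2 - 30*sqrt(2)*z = z*(z - 5)*(z + 6*sqrt(2))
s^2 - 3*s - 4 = (s - 4)*(s + 1)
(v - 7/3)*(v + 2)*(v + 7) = v^3 + 20*v^2/3 - 7*v - 98/3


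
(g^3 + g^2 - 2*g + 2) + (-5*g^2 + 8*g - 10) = g^3 - 4*g^2 + 6*g - 8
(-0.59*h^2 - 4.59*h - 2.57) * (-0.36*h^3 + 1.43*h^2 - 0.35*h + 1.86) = 0.2124*h^5 + 0.8087*h^4 - 5.432*h^3 - 3.166*h^2 - 7.6379*h - 4.7802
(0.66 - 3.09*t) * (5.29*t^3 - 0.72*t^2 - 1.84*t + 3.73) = -16.3461*t^4 + 5.7162*t^3 + 5.2104*t^2 - 12.7401*t + 2.4618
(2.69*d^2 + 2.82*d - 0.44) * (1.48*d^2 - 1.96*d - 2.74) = 3.9812*d^4 - 1.0988*d^3 - 13.549*d^2 - 6.8644*d + 1.2056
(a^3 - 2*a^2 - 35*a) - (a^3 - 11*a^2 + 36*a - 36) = 9*a^2 - 71*a + 36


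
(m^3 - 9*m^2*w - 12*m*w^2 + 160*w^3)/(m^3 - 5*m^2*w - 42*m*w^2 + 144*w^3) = (-m^2 + m*w + 20*w^2)/(-m^2 - 3*m*w + 18*w^2)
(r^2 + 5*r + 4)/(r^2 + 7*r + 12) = (r + 1)/(r + 3)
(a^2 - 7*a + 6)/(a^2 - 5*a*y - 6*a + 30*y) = (1 - a)/(-a + 5*y)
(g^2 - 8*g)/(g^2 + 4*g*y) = (g - 8)/(g + 4*y)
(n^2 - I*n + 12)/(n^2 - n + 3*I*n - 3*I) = (n - 4*I)/(n - 1)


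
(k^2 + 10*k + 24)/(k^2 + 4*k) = (k + 6)/k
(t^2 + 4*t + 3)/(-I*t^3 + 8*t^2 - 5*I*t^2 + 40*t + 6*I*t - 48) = I*(t^2 + 4*t + 3)/(t^3 + t^2*(5 + 8*I) + 2*t*(-3 + 20*I) - 48*I)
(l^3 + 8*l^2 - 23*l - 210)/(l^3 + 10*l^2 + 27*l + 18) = (l^2 + 2*l - 35)/(l^2 + 4*l + 3)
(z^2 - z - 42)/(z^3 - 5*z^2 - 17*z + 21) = (z + 6)/(z^2 + 2*z - 3)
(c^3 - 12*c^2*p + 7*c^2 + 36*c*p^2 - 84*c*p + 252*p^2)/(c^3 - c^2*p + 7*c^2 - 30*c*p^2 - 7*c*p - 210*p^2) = (c - 6*p)/(c + 5*p)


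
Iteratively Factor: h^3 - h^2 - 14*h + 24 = (h - 3)*(h^2 + 2*h - 8) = (h - 3)*(h - 2)*(h + 4)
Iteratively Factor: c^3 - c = (c + 1)*(c^2 - c) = (c - 1)*(c + 1)*(c)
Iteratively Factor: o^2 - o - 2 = (o - 2)*(o + 1)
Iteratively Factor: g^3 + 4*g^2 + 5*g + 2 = (g + 2)*(g^2 + 2*g + 1) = (g + 1)*(g + 2)*(g + 1)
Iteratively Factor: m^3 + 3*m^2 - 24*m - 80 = (m + 4)*(m^2 - m - 20) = (m - 5)*(m + 4)*(m + 4)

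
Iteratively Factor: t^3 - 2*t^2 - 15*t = (t + 3)*(t^2 - 5*t) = (t - 5)*(t + 3)*(t)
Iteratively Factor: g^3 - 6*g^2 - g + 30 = (g + 2)*(g^2 - 8*g + 15) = (g - 5)*(g + 2)*(g - 3)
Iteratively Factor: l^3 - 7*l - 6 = (l + 1)*(l^2 - l - 6) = (l + 1)*(l + 2)*(l - 3)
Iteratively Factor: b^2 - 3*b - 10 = (b - 5)*(b + 2)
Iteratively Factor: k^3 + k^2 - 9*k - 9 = (k + 1)*(k^2 - 9) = (k + 1)*(k + 3)*(k - 3)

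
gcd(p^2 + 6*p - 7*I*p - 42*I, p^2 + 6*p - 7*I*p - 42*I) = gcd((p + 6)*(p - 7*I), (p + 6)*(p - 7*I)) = p^2 + p*(6 - 7*I) - 42*I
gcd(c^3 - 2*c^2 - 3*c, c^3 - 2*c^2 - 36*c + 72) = 1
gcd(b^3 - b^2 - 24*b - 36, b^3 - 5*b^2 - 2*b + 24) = b + 2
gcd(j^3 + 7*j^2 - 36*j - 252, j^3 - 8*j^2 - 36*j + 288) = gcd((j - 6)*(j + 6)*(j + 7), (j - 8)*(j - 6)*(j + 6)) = j^2 - 36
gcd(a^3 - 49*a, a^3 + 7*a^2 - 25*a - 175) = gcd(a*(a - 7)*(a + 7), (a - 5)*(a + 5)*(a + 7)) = a + 7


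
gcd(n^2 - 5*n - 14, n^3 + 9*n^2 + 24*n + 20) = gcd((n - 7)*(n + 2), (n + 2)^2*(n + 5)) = n + 2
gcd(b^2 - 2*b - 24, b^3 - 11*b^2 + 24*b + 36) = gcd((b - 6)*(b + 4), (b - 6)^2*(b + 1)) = b - 6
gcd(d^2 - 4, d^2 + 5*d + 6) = d + 2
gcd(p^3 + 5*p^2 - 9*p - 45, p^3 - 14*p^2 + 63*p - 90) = p - 3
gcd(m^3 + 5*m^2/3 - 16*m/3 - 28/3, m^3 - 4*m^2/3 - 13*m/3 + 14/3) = m^2 - m/3 - 14/3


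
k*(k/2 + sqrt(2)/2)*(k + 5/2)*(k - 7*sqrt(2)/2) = k^4/2 - 5*sqrt(2)*k^3/4 + 5*k^3/4 - 25*sqrt(2)*k^2/8 - 7*k^2/2 - 35*k/4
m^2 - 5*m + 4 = (m - 4)*(m - 1)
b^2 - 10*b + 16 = (b - 8)*(b - 2)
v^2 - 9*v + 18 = (v - 6)*(v - 3)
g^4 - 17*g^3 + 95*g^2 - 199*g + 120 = (g - 8)*(g - 5)*(g - 3)*(g - 1)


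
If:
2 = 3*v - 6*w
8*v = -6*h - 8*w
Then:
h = -4*w - 8/9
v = 2*w + 2/3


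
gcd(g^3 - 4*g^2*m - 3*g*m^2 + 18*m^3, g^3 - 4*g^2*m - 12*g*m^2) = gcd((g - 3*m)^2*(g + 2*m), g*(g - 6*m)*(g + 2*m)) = g + 2*m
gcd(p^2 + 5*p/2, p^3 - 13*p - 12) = 1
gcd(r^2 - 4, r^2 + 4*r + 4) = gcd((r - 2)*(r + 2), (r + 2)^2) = r + 2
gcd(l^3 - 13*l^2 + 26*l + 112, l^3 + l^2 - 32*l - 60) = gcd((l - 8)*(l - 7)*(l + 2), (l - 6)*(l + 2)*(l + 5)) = l + 2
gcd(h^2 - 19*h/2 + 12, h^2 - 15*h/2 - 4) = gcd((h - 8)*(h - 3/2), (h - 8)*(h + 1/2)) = h - 8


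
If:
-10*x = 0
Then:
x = 0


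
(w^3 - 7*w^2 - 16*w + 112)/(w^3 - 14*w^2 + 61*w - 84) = (w + 4)/(w - 3)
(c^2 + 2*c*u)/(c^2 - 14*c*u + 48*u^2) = c*(c + 2*u)/(c^2 - 14*c*u + 48*u^2)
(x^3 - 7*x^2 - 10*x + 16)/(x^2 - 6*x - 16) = x - 1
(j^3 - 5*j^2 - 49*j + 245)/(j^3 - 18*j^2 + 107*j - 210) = (j + 7)/(j - 6)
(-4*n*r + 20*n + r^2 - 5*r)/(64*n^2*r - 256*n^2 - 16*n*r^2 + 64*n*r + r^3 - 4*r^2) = (-4*n*r + 20*n + r^2 - 5*r)/(64*n^2*r - 256*n^2 - 16*n*r^2 + 64*n*r + r^3 - 4*r^2)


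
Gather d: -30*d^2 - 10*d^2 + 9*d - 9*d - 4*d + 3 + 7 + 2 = -40*d^2 - 4*d + 12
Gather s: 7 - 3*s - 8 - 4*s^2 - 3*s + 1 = -4*s^2 - 6*s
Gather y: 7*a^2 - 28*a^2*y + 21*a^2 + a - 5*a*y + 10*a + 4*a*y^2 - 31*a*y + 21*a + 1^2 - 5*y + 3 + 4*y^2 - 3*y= 28*a^2 + 32*a + y^2*(4*a + 4) + y*(-28*a^2 - 36*a - 8) + 4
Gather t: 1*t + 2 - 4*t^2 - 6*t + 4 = -4*t^2 - 5*t + 6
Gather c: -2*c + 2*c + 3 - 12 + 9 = 0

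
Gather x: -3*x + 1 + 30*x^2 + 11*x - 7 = 30*x^2 + 8*x - 6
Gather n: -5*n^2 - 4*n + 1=-5*n^2 - 4*n + 1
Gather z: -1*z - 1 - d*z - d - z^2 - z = -d - z^2 + z*(-d - 2) - 1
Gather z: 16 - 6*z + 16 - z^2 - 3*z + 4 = -z^2 - 9*z + 36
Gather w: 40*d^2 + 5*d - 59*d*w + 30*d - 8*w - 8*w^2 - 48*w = 40*d^2 + 35*d - 8*w^2 + w*(-59*d - 56)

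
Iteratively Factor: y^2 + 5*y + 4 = (y + 4)*(y + 1)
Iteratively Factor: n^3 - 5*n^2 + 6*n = (n - 3)*(n^2 - 2*n) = n*(n - 3)*(n - 2)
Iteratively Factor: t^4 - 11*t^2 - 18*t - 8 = (t - 4)*(t^3 + 4*t^2 + 5*t + 2) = (t - 4)*(t + 1)*(t^2 + 3*t + 2) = (t - 4)*(t + 1)*(t + 2)*(t + 1)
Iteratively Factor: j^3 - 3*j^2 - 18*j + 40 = (j - 5)*(j^2 + 2*j - 8) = (j - 5)*(j - 2)*(j + 4)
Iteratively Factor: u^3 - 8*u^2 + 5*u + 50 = (u - 5)*(u^2 - 3*u - 10) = (u - 5)^2*(u + 2)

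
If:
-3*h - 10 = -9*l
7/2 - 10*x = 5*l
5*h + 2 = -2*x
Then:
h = -143/420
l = 419/420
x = -25/168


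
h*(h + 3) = h^2 + 3*h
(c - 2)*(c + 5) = c^2 + 3*c - 10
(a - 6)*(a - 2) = a^2 - 8*a + 12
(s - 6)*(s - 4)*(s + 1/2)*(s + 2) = s^4 - 15*s^3/2 + 50*s + 24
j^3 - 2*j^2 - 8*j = j*(j - 4)*(j + 2)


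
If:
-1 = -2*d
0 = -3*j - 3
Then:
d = 1/2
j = -1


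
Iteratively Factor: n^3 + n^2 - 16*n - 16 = (n + 4)*(n^2 - 3*n - 4) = (n - 4)*(n + 4)*(n + 1)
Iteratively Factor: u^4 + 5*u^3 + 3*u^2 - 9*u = (u + 3)*(u^3 + 2*u^2 - 3*u) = (u - 1)*(u + 3)*(u^2 + 3*u) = (u - 1)*(u + 3)^2*(u)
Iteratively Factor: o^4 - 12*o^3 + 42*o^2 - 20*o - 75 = (o - 5)*(o^3 - 7*o^2 + 7*o + 15) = (o - 5)*(o - 3)*(o^2 - 4*o - 5) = (o - 5)^2*(o - 3)*(o + 1)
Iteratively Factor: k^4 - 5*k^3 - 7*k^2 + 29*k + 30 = (k - 5)*(k^3 - 7*k - 6) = (k - 5)*(k + 2)*(k^2 - 2*k - 3) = (k - 5)*(k - 3)*(k + 2)*(k + 1)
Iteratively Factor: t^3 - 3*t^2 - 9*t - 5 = (t + 1)*(t^2 - 4*t - 5) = (t + 1)^2*(t - 5)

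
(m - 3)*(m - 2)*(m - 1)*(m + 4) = m^4 - 2*m^3 - 13*m^2 + 38*m - 24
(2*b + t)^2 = 4*b^2 + 4*b*t + t^2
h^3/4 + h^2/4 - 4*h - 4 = (h/4 + 1)*(h - 4)*(h + 1)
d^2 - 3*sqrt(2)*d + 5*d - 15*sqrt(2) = (d + 5)*(d - 3*sqrt(2))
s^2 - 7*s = s*(s - 7)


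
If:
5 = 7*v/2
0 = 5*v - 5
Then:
No Solution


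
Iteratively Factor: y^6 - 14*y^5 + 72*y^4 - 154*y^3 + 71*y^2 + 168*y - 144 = (y + 1)*(y^5 - 15*y^4 + 87*y^3 - 241*y^2 + 312*y - 144) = (y - 4)*(y + 1)*(y^4 - 11*y^3 + 43*y^2 - 69*y + 36) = (y - 4)*(y - 3)*(y + 1)*(y^3 - 8*y^2 + 19*y - 12) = (y - 4)*(y - 3)*(y - 1)*(y + 1)*(y^2 - 7*y + 12) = (y - 4)*(y - 3)^2*(y - 1)*(y + 1)*(y - 4)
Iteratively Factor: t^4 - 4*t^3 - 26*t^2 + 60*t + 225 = (t + 3)*(t^3 - 7*t^2 - 5*t + 75) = (t - 5)*(t + 3)*(t^2 - 2*t - 15) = (t - 5)*(t + 3)^2*(t - 5)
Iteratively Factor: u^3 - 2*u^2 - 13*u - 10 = (u - 5)*(u^2 + 3*u + 2) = (u - 5)*(u + 2)*(u + 1)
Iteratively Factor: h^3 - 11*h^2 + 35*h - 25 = (h - 5)*(h^2 - 6*h + 5) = (h - 5)*(h - 1)*(h - 5)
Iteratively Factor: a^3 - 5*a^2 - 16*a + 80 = (a - 5)*(a^2 - 16) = (a - 5)*(a + 4)*(a - 4)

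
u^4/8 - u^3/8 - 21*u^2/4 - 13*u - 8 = (u/4 + 1/2)*(u/2 + 1/2)*(u - 8)*(u + 4)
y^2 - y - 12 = (y - 4)*(y + 3)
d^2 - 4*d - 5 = (d - 5)*(d + 1)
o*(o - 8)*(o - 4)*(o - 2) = o^4 - 14*o^3 + 56*o^2 - 64*o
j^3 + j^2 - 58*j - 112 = (j - 8)*(j + 2)*(j + 7)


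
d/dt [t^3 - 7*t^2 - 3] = t*(3*t - 14)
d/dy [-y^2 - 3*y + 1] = -2*y - 3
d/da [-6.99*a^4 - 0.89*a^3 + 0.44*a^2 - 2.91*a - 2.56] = -27.96*a^3 - 2.67*a^2 + 0.88*a - 2.91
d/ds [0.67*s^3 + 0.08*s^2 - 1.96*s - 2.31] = 2.01*s^2 + 0.16*s - 1.96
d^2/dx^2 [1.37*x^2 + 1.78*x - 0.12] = 2.74000000000000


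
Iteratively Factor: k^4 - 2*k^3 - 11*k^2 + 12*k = (k - 4)*(k^3 + 2*k^2 - 3*k) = (k - 4)*(k + 3)*(k^2 - k) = k*(k - 4)*(k + 3)*(k - 1)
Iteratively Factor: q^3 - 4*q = (q + 2)*(q^2 - 2*q) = q*(q + 2)*(q - 2)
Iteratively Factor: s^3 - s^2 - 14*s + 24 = (s - 2)*(s^2 + s - 12) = (s - 3)*(s - 2)*(s + 4)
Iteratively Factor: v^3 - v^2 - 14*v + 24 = (v - 2)*(v^2 + v - 12) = (v - 3)*(v - 2)*(v + 4)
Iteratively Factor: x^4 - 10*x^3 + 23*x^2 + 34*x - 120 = (x - 4)*(x^3 - 6*x^2 - x + 30) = (x - 4)*(x + 2)*(x^2 - 8*x + 15) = (x - 5)*(x - 4)*(x + 2)*(x - 3)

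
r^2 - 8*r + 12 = (r - 6)*(r - 2)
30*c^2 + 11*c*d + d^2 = (5*c + d)*(6*c + d)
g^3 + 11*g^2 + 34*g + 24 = (g + 1)*(g + 4)*(g + 6)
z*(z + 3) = z^2 + 3*z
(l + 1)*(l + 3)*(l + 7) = l^3 + 11*l^2 + 31*l + 21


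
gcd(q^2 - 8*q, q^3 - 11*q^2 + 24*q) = q^2 - 8*q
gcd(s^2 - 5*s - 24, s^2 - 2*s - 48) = s - 8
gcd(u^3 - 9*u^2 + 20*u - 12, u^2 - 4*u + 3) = u - 1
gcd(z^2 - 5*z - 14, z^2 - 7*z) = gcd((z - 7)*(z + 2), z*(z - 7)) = z - 7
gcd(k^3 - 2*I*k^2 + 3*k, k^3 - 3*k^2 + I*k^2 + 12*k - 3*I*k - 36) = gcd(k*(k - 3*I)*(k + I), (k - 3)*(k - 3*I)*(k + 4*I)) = k - 3*I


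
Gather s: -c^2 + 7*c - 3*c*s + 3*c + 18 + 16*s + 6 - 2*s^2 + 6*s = -c^2 + 10*c - 2*s^2 + s*(22 - 3*c) + 24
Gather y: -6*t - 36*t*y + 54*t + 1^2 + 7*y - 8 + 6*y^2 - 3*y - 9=48*t + 6*y^2 + y*(4 - 36*t) - 16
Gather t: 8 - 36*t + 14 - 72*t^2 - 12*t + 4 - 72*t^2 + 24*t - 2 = -144*t^2 - 24*t + 24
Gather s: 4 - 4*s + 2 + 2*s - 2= 4 - 2*s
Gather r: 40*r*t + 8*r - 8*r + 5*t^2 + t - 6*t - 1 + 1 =40*r*t + 5*t^2 - 5*t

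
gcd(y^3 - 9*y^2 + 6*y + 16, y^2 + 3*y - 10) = y - 2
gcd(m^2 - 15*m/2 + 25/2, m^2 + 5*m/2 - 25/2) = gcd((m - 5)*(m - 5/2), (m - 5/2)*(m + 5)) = m - 5/2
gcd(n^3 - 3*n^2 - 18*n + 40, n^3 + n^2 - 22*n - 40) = n^2 - n - 20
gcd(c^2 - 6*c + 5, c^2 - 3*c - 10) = c - 5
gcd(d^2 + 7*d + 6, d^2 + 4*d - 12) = d + 6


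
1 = 1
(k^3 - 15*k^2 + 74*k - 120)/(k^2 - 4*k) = k - 11 + 30/k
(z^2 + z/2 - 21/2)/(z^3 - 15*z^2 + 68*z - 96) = (z + 7/2)/(z^2 - 12*z + 32)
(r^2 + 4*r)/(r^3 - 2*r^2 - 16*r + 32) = r/(r^2 - 6*r + 8)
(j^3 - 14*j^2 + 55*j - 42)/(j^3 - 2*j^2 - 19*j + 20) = (j^2 - 13*j + 42)/(j^2 - j - 20)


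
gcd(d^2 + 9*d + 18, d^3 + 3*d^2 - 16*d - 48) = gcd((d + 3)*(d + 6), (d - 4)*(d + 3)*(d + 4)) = d + 3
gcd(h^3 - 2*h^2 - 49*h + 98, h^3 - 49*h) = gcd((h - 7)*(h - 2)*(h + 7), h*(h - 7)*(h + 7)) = h^2 - 49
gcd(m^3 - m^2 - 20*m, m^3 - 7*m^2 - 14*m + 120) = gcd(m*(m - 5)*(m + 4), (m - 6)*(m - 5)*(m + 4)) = m^2 - m - 20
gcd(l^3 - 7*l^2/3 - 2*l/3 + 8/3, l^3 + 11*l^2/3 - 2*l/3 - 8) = l - 4/3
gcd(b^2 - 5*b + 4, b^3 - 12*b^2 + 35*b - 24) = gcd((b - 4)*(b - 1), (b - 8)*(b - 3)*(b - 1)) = b - 1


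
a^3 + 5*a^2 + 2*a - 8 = (a - 1)*(a + 2)*(a + 4)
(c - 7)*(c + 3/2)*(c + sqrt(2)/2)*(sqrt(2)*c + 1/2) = sqrt(2)*c^4 - 11*sqrt(2)*c^3/2 + 3*c^3/2 - 41*sqrt(2)*c^2/4 - 33*c^2/4 - 63*c/4 - 11*sqrt(2)*c/8 - 21*sqrt(2)/8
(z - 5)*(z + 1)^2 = z^3 - 3*z^2 - 9*z - 5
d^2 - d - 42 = (d - 7)*(d + 6)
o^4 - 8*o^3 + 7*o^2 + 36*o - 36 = (o - 6)*(o - 3)*(o - 1)*(o + 2)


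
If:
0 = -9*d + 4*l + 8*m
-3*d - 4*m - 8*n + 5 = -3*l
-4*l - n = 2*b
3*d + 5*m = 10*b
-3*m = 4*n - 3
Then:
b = -503/498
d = -860/747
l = 17/249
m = -331/249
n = 145/83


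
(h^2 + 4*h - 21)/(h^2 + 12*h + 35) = (h - 3)/(h + 5)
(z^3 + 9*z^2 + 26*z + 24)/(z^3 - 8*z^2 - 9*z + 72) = (z^2 + 6*z + 8)/(z^2 - 11*z + 24)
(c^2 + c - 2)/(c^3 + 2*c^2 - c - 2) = 1/(c + 1)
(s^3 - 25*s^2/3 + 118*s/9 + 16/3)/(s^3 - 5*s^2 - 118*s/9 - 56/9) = (-9*s^3 + 75*s^2 - 118*s - 48)/(-9*s^3 + 45*s^2 + 118*s + 56)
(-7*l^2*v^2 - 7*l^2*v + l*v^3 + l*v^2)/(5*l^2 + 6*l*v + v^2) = l*v*(-7*l*v - 7*l + v^2 + v)/(5*l^2 + 6*l*v + v^2)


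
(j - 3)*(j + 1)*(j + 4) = j^3 + 2*j^2 - 11*j - 12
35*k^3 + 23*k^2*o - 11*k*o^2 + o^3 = (-7*k + o)*(-5*k + o)*(k + o)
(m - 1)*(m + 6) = m^2 + 5*m - 6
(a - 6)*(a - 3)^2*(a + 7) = a^4 - 5*a^3 - 39*a^2 + 261*a - 378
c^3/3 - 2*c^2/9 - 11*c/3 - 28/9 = (c/3 + 1/3)*(c - 4)*(c + 7/3)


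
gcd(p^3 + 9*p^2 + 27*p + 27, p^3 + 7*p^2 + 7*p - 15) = p + 3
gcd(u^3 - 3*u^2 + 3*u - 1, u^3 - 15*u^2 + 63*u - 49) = u - 1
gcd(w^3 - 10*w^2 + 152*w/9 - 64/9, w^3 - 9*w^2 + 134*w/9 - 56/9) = w^2 - 2*w + 8/9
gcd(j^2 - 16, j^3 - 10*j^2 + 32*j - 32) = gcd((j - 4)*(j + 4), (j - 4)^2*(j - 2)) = j - 4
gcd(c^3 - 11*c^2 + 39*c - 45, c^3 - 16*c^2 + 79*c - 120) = c^2 - 8*c + 15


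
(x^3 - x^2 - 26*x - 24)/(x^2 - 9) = (x^3 - x^2 - 26*x - 24)/(x^2 - 9)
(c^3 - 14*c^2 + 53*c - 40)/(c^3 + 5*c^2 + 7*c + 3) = (c^3 - 14*c^2 + 53*c - 40)/(c^3 + 5*c^2 + 7*c + 3)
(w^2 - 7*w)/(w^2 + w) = (w - 7)/(w + 1)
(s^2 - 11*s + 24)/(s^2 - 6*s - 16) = (s - 3)/(s + 2)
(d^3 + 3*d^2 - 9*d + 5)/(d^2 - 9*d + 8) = (d^2 + 4*d - 5)/(d - 8)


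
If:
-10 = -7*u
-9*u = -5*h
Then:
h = 18/7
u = 10/7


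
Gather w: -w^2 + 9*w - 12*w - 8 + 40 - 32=-w^2 - 3*w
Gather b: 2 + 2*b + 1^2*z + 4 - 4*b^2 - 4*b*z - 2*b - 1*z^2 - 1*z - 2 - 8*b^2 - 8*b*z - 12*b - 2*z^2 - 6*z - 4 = -12*b^2 + b*(-12*z - 12) - 3*z^2 - 6*z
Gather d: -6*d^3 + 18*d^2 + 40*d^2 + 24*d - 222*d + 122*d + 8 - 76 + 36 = -6*d^3 + 58*d^2 - 76*d - 32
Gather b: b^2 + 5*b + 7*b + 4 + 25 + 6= b^2 + 12*b + 35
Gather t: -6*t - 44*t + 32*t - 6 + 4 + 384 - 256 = 126 - 18*t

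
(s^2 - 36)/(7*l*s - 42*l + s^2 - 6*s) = (s + 6)/(7*l + s)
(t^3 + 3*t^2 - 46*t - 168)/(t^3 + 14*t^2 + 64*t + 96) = (t - 7)/(t + 4)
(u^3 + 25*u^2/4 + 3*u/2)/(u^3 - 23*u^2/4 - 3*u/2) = (u + 6)/(u - 6)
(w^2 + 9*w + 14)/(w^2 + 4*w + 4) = (w + 7)/(w + 2)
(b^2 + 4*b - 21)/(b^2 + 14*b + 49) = (b - 3)/(b + 7)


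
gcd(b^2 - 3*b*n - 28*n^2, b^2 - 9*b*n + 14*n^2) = b - 7*n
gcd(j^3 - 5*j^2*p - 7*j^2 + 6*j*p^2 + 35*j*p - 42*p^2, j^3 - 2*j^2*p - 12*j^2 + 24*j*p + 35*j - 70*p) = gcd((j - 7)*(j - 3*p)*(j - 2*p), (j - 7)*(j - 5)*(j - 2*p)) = -j^2 + 2*j*p + 7*j - 14*p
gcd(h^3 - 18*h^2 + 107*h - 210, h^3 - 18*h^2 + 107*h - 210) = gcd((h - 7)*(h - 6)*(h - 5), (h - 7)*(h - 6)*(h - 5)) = h^3 - 18*h^2 + 107*h - 210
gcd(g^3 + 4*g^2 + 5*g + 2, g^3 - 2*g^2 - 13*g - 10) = g^2 + 3*g + 2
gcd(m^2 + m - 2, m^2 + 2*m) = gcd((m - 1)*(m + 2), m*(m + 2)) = m + 2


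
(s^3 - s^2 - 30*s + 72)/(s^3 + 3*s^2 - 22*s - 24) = (s - 3)/(s + 1)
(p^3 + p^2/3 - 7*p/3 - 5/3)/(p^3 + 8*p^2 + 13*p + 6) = (p - 5/3)/(p + 6)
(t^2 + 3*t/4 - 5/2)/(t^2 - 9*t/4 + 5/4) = (t + 2)/(t - 1)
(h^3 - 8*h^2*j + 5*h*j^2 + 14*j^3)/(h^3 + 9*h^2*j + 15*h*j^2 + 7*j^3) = (h^2 - 9*h*j + 14*j^2)/(h^2 + 8*h*j + 7*j^2)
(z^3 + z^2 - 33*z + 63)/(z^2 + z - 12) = (z^2 + 4*z - 21)/(z + 4)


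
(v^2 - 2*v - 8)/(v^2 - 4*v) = (v + 2)/v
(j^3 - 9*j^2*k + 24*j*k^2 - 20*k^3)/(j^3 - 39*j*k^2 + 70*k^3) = (j - 2*k)/(j + 7*k)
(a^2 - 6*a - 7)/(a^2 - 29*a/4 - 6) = 4*(-a^2 + 6*a + 7)/(-4*a^2 + 29*a + 24)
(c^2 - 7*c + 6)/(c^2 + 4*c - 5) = (c - 6)/(c + 5)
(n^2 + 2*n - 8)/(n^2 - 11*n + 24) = (n^2 + 2*n - 8)/(n^2 - 11*n + 24)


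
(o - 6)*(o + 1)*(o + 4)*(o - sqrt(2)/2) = o^4 - o^3 - sqrt(2)*o^3/2 - 26*o^2 + sqrt(2)*o^2/2 - 24*o + 13*sqrt(2)*o + 12*sqrt(2)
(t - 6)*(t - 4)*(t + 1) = t^3 - 9*t^2 + 14*t + 24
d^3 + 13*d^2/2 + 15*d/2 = d*(d + 3/2)*(d + 5)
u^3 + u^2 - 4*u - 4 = (u - 2)*(u + 1)*(u + 2)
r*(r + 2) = r^2 + 2*r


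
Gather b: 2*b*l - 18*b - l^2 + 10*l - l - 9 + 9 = b*(2*l - 18) - l^2 + 9*l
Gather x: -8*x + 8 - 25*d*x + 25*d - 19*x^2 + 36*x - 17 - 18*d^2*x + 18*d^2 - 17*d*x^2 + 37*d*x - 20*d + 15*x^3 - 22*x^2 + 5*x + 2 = 18*d^2 + 5*d + 15*x^3 + x^2*(-17*d - 41) + x*(-18*d^2 + 12*d + 33) - 7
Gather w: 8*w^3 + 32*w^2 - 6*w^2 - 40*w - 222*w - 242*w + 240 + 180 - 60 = 8*w^3 + 26*w^2 - 504*w + 360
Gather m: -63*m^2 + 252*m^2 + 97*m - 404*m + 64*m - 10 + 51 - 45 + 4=189*m^2 - 243*m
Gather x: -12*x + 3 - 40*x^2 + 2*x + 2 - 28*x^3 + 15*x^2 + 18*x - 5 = -28*x^3 - 25*x^2 + 8*x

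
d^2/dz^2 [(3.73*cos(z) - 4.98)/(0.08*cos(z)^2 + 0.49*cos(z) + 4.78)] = (0.00238436279501986*(1 - cos(z)^2)^2 - 0.000207960090618748*cos(z)^5 + 0.0800714646767172*cos(z)^3 + 0.0232672077392375*cos(z)^2 - 0.928799803357845*cos(z) - 0.142251322696565)/(0.0164609053497942*cos(z)^2 + 0.10082304526749*cos(z) + 0.983539094650206)^3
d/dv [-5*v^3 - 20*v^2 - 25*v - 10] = -15*v^2 - 40*v - 25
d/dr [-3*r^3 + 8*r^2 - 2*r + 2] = -9*r^2 + 16*r - 2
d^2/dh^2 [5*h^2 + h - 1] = 10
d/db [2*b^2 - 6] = 4*b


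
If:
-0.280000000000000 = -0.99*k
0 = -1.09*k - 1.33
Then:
No Solution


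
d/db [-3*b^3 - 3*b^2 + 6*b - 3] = -9*b^2 - 6*b + 6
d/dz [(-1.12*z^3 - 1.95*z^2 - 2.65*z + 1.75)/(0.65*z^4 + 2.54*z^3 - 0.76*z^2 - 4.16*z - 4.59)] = (0.728*z^6 + 2.535*z^5 + 10.9717*z^4 + 18.2304*z^3 + 8.1854*z^2 + 20.561*z + 19.4435)/(0.4225*z^8 + 3.302*z^7 + 5.4636*z^6 - 9.2688*z^5 - 26.5222*z^4 - 16.994*z^3 + 24.2824*z^2 + 38.1888*z + 21.0681)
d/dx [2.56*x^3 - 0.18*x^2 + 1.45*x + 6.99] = 7.68*x^2 - 0.36*x + 1.45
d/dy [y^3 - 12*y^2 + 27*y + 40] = 3*y^2 - 24*y + 27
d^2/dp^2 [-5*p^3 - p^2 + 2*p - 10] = -30*p - 2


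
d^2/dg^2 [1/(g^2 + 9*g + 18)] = 2*(-g^2 - 9*g + (2*g + 9)^2 - 18)/(g^2 + 9*g + 18)^3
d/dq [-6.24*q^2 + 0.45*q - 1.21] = 0.45 - 12.48*q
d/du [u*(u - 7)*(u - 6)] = 3*u^2 - 26*u + 42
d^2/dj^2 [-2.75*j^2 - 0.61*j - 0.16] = -5.50000000000000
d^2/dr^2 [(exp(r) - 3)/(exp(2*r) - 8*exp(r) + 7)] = (exp(4*r) - 4*exp(3*r) + 30*exp(2*r) - 52*exp(r) - 119)*exp(r)/(exp(6*r) - 24*exp(5*r) + 213*exp(4*r) - 848*exp(3*r) + 1491*exp(2*r) - 1176*exp(r) + 343)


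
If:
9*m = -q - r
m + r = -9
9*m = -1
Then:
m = -1/9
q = 89/9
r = -80/9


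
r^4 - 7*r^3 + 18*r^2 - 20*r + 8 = (r - 2)^3*(r - 1)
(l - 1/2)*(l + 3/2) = l^2 + l - 3/4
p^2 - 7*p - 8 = (p - 8)*(p + 1)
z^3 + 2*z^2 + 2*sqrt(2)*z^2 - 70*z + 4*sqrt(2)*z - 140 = (z + 2)*(z - 5*sqrt(2))*(z + 7*sqrt(2))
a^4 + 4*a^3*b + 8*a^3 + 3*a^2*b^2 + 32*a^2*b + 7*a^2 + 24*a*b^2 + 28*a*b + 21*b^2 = (a + 1)*(a + 7)*(a + b)*(a + 3*b)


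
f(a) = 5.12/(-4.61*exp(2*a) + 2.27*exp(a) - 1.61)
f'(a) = 5.12*(9.22*exp(2*a) - 2.27*exp(a))/(-4.61*exp(2*a) + 2.27*exp(a) - 1.61)^2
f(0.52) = -0.47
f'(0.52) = 0.97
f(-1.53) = -3.84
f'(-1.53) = -0.17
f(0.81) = -0.26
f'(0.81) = 0.54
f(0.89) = -0.22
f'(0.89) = 0.46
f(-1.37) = -3.85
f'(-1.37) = 0.05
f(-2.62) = -3.48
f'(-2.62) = -0.28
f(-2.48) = -3.53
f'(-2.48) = -0.30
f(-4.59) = -3.23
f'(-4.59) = -0.04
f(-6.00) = -3.19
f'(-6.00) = -0.01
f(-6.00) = -3.19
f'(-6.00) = -0.01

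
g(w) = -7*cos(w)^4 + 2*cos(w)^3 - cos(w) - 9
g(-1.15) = -9.47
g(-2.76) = -14.86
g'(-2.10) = 3.57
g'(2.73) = -10.24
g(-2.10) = -9.21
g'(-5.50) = 5.61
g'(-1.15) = -1.74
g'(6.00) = -5.66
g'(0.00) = 0.00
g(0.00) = -15.00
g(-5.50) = -10.76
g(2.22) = -9.77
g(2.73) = -14.56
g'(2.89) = -7.48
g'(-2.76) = 9.89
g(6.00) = -14.14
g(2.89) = -16.01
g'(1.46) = 0.96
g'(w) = 28*sin(w)*cos(w)^3 - 6*sin(w)*cos(w)^2 + sin(w)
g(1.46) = -9.11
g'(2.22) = -5.88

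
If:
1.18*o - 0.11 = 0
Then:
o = 0.09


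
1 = 1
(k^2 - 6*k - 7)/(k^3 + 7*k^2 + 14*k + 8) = (k - 7)/(k^2 + 6*k + 8)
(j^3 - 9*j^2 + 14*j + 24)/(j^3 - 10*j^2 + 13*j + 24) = (j^2 - 10*j + 24)/(j^2 - 11*j + 24)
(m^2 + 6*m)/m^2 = (m + 6)/m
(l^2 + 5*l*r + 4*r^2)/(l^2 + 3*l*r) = (l^2 + 5*l*r + 4*r^2)/(l*(l + 3*r))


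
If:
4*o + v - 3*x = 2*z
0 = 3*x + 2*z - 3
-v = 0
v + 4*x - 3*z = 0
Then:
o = 3/4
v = 0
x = 9/17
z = 12/17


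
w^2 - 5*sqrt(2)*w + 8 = (w - 4*sqrt(2))*(w - sqrt(2))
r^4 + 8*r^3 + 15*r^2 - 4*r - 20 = (r - 1)*(r + 2)^2*(r + 5)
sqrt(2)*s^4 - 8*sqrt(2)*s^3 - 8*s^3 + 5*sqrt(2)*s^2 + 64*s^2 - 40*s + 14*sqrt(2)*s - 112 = (s - 7)*(s - 2)*(s - 4*sqrt(2))*(sqrt(2)*s + sqrt(2))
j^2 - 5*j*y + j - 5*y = (j + 1)*(j - 5*y)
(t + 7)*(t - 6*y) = t^2 - 6*t*y + 7*t - 42*y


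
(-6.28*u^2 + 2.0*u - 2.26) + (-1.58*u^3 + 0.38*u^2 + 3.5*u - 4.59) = -1.58*u^3 - 5.9*u^2 + 5.5*u - 6.85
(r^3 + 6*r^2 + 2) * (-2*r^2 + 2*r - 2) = -2*r^5 - 10*r^4 + 10*r^3 - 16*r^2 + 4*r - 4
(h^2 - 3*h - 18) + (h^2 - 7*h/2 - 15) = 2*h^2 - 13*h/2 - 33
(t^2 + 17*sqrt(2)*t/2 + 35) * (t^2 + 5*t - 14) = t^4 + 5*t^3 + 17*sqrt(2)*t^3/2 + 21*t^2 + 85*sqrt(2)*t^2/2 - 119*sqrt(2)*t + 175*t - 490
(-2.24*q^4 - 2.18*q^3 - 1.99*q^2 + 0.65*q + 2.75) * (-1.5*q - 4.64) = 3.36*q^5 + 13.6636*q^4 + 13.1002*q^3 + 8.2586*q^2 - 7.141*q - 12.76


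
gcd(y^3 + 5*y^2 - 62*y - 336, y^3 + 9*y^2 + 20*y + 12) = y + 6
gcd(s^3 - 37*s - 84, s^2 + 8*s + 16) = s + 4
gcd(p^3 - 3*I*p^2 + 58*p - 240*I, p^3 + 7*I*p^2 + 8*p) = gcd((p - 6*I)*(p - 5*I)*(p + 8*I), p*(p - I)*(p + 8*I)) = p + 8*I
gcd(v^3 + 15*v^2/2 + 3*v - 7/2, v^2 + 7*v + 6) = v + 1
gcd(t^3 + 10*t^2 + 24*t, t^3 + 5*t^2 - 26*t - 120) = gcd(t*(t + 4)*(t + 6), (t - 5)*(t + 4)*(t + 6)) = t^2 + 10*t + 24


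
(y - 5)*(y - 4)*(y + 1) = y^3 - 8*y^2 + 11*y + 20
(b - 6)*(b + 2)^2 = b^3 - 2*b^2 - 20*b - 24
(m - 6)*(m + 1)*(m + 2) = m^3 - 3*m^2 - 16*m - 12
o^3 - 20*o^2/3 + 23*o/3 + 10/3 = (o - 5)*(o - 2)*(o + 1/3)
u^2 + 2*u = u*(u + 2)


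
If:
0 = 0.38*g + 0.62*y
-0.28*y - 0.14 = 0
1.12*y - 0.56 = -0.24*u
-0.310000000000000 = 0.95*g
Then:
No Solution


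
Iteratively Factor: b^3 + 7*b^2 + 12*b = (b)*(b^2 + 7*b + 12) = b*(b + 3)*(b + 4)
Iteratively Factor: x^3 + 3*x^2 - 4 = (x - 1)*(x^2 + 4*x + 4) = (x - 1)*(x + 2)*(x + 2)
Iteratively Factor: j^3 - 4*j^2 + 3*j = (j - 1)*(j^2 - 3*j) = j*(j - 1)*(j - 3)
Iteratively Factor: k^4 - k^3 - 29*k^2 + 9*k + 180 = (k - 5)*(k^3 + 4*k^2 - 9*k - 36) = (k - 5)*(k + 3)*(k^2 + k - 12) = (k - 5)*(k - 3)*(k + 3)*(k + 4)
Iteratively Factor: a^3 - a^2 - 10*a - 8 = (a - 4)*(a^2 + 3*a + 2) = (a - 4)*(a + 1)*(a + 2)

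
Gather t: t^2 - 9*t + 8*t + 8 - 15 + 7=t^2 - t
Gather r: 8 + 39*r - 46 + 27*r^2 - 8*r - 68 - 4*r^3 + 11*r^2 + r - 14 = -4*r^3 + 38*r^2 + 32*r - 120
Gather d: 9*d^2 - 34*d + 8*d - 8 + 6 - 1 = 9*d^2 - 26*d - 3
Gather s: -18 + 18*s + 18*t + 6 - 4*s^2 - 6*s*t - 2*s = -4*s^2 + s*(16 - 6*t) + 18*t - 12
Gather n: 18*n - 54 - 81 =18*n - 135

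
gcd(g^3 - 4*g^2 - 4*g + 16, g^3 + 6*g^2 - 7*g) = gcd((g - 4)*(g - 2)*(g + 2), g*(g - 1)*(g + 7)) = 1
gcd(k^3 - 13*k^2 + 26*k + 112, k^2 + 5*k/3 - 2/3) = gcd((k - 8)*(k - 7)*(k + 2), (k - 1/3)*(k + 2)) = k + 2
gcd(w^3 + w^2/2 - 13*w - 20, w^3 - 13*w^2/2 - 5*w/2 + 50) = w^2 - 3*w/2 - 10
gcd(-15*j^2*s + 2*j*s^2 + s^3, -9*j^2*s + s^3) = -3*j*s + s^2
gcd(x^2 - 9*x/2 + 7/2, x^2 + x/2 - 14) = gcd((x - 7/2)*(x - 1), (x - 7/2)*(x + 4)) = x - 7/2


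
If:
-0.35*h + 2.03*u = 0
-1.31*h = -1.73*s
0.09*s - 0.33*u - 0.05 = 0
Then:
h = 4.44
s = 3.36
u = 0.77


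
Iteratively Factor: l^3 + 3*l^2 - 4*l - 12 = (l + 3)*(l^2 - 4) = (l - 2)*(l + 3)*(l + 2)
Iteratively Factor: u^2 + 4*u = (u)*(u + 4)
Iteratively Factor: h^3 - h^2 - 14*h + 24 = (h - 3)*(h^2 + 2*h - 8) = (h - 3)*(h + 4)*(h - 2)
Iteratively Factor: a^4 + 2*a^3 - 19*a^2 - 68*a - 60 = (a + 3)*(a^3 - a^2 - 16*a - 20) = (a - 5)*(a + 3)*(a^2 + 4*a + 4) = (a - 5)*(a + 2)*(a + 3)*(a + 2)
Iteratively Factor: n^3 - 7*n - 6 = (n + 2)*(n^2 - 2*n - 3) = (n + 1)*(n + 2)*(n - 3)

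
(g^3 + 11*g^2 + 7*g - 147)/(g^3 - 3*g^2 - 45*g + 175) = (g^2 + 4*g - 21)/(g^2 - 10*g + 25)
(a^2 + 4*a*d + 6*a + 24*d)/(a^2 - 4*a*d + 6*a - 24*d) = (a + 4*d)/(a - 4*d)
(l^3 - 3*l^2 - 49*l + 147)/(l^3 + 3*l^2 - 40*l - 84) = (l^2 - 10*l + 21)/(l^2 - 4*l - 12)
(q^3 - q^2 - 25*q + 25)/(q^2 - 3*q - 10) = (q^2 + 4*q - 5)/(q + 2)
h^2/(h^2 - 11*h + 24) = h^2/(h^2 - 11*h + 24)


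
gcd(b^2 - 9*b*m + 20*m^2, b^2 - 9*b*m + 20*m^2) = b^2 - 9*b*m + 20*m^2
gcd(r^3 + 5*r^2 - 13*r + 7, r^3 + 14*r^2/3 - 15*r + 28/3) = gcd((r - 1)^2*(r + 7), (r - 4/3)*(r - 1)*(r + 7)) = r^2 + 6*r - 7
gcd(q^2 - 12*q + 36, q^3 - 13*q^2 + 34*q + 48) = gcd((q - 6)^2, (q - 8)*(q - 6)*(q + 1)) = q - 6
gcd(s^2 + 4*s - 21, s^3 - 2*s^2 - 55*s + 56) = s + 7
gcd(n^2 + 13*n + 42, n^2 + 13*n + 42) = n^2 + 13*n + 42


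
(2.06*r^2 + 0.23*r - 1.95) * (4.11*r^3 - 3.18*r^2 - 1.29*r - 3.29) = 8.4666*r^5 - 5.6055*r^4 - 11.4033*r^3 - 0.8731*r^2 + 1.7588*r + 6.4155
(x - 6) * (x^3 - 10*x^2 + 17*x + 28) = x^4 - 16*x^3 + 77*x^2 - 74*x - 168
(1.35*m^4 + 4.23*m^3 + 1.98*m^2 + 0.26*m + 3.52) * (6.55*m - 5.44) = 8.8425*m^5 + 20.3625*m^4 - 10.0422*m^3 - 9.0682*m^2 + 21.6416*m - 19.1488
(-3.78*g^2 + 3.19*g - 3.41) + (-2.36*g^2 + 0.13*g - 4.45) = -6.14*g^2 + 3.32*g - 7.86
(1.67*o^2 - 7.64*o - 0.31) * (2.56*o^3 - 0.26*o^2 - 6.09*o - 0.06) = 4.2752*o^5 - 19.9926*o^4 - 8.9775*o^3 + 46.508*o^2 + 2.3463*o + 0.0186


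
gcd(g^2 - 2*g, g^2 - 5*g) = g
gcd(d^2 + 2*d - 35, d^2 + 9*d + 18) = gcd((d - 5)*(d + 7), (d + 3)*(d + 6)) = 1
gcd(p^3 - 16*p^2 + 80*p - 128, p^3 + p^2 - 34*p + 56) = p - 4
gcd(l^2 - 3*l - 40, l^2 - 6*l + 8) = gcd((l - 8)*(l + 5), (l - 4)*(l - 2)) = 1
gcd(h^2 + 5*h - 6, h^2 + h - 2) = h - 1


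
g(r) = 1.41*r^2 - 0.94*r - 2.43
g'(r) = 2.82*r - 0.94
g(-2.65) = 9.96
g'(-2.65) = -8.41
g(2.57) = 4.47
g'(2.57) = 6.31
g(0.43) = -2.57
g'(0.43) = 0.27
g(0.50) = -2.55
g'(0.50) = 0.47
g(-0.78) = -0.84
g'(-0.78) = -3.14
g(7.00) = 60.08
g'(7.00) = 18.80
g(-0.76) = -0.90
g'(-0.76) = -3.08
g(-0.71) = -1.05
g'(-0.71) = -2.94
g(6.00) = 42.69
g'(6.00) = 15.98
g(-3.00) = 13.08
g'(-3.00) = -9.40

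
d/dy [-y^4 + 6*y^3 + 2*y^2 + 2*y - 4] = -4*y^3 + 18*y^2 + 4*y + 2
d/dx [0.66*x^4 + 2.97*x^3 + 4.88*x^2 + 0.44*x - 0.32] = 2.64*x^3 + 8.91*x^2 + 9.76*x + 0.44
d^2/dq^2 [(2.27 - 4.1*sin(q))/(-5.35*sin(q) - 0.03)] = 0.00653038301512682*(65.631125*sin(q)^2 - 0.368025*sin(q) - 131.26225)/(1.0*sin(q) + 0.00560747663551402)^3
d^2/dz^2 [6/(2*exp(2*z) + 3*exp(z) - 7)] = 6*(2*(4*exp(z) + 3)^2*exp(z) - (8*exp(z) + 3)*(2*exp(2*z) + 3*exp(z) - 7))*exp(z)/(2*exp(2*z) + 3*exp(z) - 7)^3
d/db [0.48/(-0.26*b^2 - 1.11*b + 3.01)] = (0.2496*b + 0.5328)/(0.26*b^2 + 1.11*b - 3.01)^2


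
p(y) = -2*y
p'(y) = -2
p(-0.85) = 1.70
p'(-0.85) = -2.00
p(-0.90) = 1.80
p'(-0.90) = -2.00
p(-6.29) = 12.58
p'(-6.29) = -2.00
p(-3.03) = 6.06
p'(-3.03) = -2.00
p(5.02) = -10.04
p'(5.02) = -2.00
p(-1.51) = 3.02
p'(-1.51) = -2.00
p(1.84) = -3.68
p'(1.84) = -2.00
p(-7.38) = 14.76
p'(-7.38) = -2.00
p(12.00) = -24.00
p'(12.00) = -2.00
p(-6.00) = 12.00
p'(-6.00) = -2.00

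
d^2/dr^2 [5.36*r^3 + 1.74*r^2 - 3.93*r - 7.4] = 32.16*r + 3.48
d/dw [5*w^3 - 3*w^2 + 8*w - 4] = 15*w^2 - 6*w + 8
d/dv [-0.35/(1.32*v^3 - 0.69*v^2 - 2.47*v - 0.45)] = (1.386*v^2 - 0.483*v - 0.8645)/(-1.32*v^3 + 0.69*v^2 + 2.47*v + 0.45)^2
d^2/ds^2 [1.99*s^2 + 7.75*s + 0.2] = 3.98000000000000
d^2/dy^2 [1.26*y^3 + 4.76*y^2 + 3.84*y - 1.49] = 7.56*y + 9.52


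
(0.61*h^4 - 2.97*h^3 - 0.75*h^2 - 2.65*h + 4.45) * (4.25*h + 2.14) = 2.5925*h^5 - 11.3171*h^4 - 9.5433*h^3 - 12.8675*h^2 + 13.2415*h + 9.523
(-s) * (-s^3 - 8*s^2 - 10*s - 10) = s^4 + 8*s^3 + 10*s^2 + 10*s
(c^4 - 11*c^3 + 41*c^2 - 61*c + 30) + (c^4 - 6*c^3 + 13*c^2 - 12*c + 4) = 2*c^4 - 17*c^3 + 54*c^2 - 73*c + 34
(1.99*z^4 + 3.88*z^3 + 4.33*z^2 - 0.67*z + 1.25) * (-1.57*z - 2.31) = -3.1243*z^5 - 10.6885*z^4 - 15.7609*z^3 - 8.9504*z^2 - 0.4148*z - 2.8875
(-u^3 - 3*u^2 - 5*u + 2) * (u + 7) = -u^4 - 10*u^3 - 26*u^2 - 33*u + 14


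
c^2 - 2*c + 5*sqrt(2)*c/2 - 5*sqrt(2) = (c - 2)*(c + 5*sqrt(2)/2)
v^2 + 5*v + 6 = (v + 2)*(v + 3)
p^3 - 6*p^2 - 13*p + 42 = (p - 7)*(p - 2)*(p + 3)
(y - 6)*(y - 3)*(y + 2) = y^3 - 7*y^2 + 36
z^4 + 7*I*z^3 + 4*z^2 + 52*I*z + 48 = (z - 2*I)*(z - I)*(z + 4*I)*(z + 6*I)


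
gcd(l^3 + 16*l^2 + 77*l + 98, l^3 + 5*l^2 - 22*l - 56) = l^2 + 9*l + 14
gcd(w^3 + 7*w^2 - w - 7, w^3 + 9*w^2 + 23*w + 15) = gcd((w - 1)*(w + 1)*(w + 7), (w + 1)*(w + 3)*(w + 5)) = w + 1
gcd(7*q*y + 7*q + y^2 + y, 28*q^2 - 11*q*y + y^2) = 1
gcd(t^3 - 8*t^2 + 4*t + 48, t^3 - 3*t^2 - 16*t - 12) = t^2 - 4*t - 12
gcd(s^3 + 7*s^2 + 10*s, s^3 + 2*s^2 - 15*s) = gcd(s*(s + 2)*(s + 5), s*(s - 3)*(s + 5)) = s^2 + 5*s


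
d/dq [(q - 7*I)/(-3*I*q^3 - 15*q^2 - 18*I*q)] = 2*(-I*q^3 - 13*q^2 + 35*I*q - 21)/(3*q^2*(q^4 - 10*I*q^3 - 13*q^2 - 60*I*q + 36))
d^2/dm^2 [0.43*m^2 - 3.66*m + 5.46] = 0.860000000000000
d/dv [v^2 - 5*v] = 2*v - 5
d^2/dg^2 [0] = 0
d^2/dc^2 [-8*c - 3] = 0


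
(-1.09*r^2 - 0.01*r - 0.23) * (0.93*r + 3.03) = -1.0137*r^3 - 3.312*r^2 - 0.2442*r - 0.6969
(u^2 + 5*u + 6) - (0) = u^2 + 5*u + 6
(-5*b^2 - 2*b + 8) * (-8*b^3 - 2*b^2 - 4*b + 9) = 40*b^5 + 26*b^4 - 40*b^3 - 53*b^2 - 50*b + 72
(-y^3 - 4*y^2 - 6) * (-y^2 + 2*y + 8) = y^5 + 2*y^4 - 16*y^3 - 26*y^2 - 12*y - 48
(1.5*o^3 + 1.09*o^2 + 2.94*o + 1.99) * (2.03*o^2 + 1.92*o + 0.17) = 3.045*o^5 + 5.0927*o^4 + 8.316*o^3 + 9.8698*o^2 + 4.3206*o + 0.3383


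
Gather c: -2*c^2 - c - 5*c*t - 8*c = -2*c^2 + c*(-5*t - 9)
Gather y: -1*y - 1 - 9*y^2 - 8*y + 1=-9*y^2 - 9*y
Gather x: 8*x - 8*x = 0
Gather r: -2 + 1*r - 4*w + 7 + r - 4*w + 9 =2*r - 8*w + 14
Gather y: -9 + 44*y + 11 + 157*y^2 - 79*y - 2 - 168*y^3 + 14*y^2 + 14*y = -168*y^3 + 171*y^2 - 21*y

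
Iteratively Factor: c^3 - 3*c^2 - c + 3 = (c - 1)*(c^2 - 2*c - 3) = (c - 3)*(c - 1)*(c + 1)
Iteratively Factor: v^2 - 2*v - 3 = (v - 3)*(v + 1)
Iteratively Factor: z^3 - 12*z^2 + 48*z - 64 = (z - 4)*(z^2 - 8*z + 16) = (z - 4)^2*(z - 4)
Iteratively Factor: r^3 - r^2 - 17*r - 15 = (r - 5)*(r^2 + 4*r + 3) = (r - 5)*(r + 1)*(r + 3)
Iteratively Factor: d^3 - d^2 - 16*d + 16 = (d - 1)*(d^2 - 16) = (d - 4)*(d - 1)*(d + 4)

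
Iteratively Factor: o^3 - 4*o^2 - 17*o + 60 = (o - 3)*(o^2 - o - 20) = (o - 5)*(o - 3)*(o + 4)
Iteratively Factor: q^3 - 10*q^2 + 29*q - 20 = (q - 4)*(q^2 - 6*q + 5) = (q - 5)*(q - 4)*(q - 1)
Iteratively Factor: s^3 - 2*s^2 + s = (s - 1)*(s^2 - s) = (s - 1)^2*(s)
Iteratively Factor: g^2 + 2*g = (g + 2)*(g)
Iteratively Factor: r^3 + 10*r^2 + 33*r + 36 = (r + 3)*(r^2 + 7*r + 12) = (r + 3)^2*(r + 4)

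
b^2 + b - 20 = (b - 4)*(b + 5)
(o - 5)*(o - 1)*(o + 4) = o^3 - 2*o^2 - 19*o + 20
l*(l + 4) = l^2 + 4*l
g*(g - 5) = g^2 - 5*g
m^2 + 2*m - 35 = (m - 5)*(m + 7)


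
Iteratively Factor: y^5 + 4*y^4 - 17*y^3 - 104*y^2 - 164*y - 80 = (y + 2)*(y^4 + 2*y^3 - 21*y^2 - 62*y - 40) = (y + 1)*(y + 2)*(y^3 + y^2 - 22*y - 40) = (y + 1)*(y + 2)^2*(y^2 - y - 20) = (y + 1)*(y + 2)^2*(y + 4)*(y - 5)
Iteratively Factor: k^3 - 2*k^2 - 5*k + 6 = (k - 1)*(k^2 - k - 6) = (k - 1)*(k + 2)*(k - 3)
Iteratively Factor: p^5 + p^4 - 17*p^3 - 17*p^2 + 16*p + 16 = (p + 4)*(p^4 - 3*p^3 - 5*p^2 + 3*p + 4) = (p - 4)*(p + 4)*(p^3 + p^2 - p - 1) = (p - 4)*(p + 1)*(p + 4)*(p^2 - 1) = (p - 4)*(p - 1)*(p + 1)*(p + 4)*(p + 1)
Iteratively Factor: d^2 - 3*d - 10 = (d - 5)*(d + 2)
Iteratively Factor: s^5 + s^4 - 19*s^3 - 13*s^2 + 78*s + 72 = (s - 3)*(s^4 + 4*s^3 - 7*s^2 - 34*s - 24) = (s - 3)*(s + 2)*(s^3 + 2*s^2 - 11*s - 12) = (s - 3)^2*(s + 2)*(s^2 + 5*s + 4) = (s - 3)^2*(s + 2)*(s + 4)*(s + 1)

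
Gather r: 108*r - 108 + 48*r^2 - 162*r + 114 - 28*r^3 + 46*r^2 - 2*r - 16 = -28*r^3 + 94*r^2 - 56*r - 10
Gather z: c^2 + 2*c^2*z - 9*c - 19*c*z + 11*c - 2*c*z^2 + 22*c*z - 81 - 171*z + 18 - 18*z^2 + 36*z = c^2 + 2*c + z^2*(-2*c - 18) + z*(2*c^2 + 3*c - 135) - 63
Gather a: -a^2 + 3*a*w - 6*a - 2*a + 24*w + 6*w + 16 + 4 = -a^2 + a*(3*w - 8) + 30*w + 20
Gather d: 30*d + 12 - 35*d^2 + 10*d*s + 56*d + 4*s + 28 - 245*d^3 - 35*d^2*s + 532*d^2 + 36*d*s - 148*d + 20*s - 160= -245*d^3 + d^2*(497 - 35*s) + d*(46*s - 62) + 24*s - 120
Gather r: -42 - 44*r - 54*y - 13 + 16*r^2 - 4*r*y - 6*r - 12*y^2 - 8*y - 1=16*r^2 + r*(-4*y - 50) - 12*y^2 - 62*y - 56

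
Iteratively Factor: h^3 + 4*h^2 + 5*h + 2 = (h + 1)*(h^2 + 3*h + 2) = (h + 1)^2*(h + 2)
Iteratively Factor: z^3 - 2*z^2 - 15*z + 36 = (z + 4)*(z^2 - 6*z + 9) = (z - 3)*(z + 4)*(z - 3)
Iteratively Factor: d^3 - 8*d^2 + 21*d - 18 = (d - 3)*(d^2 - 5*d + 6) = (d - 3)*(d - 2)*(d - 3)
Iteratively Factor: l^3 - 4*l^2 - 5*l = (l)*(l^2 - 4*l - 5) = l*(l + 1)*(l - 5)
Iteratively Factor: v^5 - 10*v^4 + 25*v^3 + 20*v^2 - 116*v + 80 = (v - 1)*(v^4 - 9*v^3 + 16*v^2 + 36*v - 80) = (v - 4)*(v - 1)*(v^3 - 5*v^2 - 4*v + 20) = (v - 4)*(v - 1)*(v + 2)*(v^2 - 7*v + 10) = (v - 5)*(v - 4)*(v - 1)*(v + 2)*(v - 2)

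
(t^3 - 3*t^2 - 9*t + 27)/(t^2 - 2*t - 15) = (t^2 - 6*t + 9)/(t - 5)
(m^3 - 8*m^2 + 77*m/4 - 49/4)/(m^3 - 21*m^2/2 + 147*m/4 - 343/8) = 2*(m - 1)/(2*m - 7)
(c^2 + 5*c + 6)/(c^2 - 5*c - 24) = (c + 2)/(c - 8)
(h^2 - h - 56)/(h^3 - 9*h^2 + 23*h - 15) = (h^2 - h - 56)/(h^3 - 9*h^2 + 23*h - 15)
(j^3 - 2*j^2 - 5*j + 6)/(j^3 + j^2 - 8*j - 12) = (j - 1)/(j + 2)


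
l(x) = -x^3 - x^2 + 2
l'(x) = -3*x^2 - 2*x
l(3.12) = -38.11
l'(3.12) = -35.44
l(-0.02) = 2.00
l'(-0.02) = 0.04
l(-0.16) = 1.98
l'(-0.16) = 0.24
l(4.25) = -92.83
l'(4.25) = -62.69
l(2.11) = -11.85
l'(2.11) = -17.58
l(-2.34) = 9.34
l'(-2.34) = -11.75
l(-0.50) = 1.88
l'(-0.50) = 0.25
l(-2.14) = 7.22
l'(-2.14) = -9.46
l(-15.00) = 3152.00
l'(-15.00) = -645.00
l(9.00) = -808.00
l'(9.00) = -261.00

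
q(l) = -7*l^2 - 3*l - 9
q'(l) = -14*l - 3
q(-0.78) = -10.92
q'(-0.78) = 7.92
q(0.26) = -10.25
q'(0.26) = -6.64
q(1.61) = -31.97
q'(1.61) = -25.54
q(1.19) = -22.48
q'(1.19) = -19.66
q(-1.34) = -17.55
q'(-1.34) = 15.76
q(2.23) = -50.50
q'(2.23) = -34.22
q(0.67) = -14.15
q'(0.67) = -12.38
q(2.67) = -66.91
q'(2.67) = -40.38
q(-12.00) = -981.00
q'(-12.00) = 165.00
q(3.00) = -81.00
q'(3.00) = -45.00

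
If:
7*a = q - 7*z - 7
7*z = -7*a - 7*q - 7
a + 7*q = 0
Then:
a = 0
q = 0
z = -1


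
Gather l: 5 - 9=-4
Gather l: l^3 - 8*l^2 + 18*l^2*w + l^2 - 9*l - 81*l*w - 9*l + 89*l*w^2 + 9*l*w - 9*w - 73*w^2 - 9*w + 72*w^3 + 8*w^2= l^3 + l^2*(18*w - 7) + l*(89*w^2 - 72*w - 18) + 72*w^3 - 65*w^2 - 18*w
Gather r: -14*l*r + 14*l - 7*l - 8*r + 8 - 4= 7*l + r*(-14*l - 8) + 4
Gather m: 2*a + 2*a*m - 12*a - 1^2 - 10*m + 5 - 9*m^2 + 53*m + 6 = -10*a - 9*m^2 + m*(2*a + 43) + 10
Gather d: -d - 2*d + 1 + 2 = 3 - 3*d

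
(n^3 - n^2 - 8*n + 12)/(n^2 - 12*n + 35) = (n^3 - n^2 - 8*n + 12)/(n^2 - 12*n + 35)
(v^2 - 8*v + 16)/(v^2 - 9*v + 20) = (v - 4)/(v - 5)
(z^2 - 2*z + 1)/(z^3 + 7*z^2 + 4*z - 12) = (z - 1)/(z^2 + 8*z + 12)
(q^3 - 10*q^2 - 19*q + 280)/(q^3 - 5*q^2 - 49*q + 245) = (q^2 - 3*q - 40)/(q^2 + 2*q - 35)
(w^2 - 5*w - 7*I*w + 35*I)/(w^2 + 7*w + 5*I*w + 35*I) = (w^2 - w*(5 + 7*I) + 35*I)/(w^2 + w*(7 + 5*I) + 35*I)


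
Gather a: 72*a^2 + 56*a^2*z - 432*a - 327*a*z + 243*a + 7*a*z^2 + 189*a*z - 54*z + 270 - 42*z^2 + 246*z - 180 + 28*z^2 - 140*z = a^2*(56*z + 72) + a*(7*z^2 - 138*z - 189) - 14*z^2 + 52*z + 90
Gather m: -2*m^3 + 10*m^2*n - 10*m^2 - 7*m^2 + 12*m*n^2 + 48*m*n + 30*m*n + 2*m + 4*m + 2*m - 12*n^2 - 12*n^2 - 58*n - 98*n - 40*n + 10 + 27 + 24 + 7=-2*m^3 + m^2*(10*n - 17) + m*(12*n^2 + 78*n + 8) - 24*n^2 - 196*n + 68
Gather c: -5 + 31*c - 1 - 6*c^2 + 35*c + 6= -6*c^2 + 66*c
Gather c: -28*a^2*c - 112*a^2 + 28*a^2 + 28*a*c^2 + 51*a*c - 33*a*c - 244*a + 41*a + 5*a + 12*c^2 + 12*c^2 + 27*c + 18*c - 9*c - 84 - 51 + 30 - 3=-84*a^2 - 198*a + c^2*(28*a + 24) + c*(-28*a^2 + 18*a + 36) - 108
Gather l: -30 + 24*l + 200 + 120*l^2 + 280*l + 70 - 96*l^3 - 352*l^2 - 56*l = -96*l^3 - 232*l^2 + 248*l + 240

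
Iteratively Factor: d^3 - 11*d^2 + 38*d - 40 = (d - 5)*(d^2 - 6*d + 8) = (d - 5)*(d - 2)*(d - 4)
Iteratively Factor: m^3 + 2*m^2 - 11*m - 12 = (m + 4)*(m^2 - 2*m - 3) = (m - 3)*(m + 4)*(m + 1)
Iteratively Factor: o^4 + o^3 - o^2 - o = (o - 1)*(o^3 + 2*o^2 + o) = (o - 1)*(o + 1)*(o^2 + o) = o*(o - 1)*(o + 1)*(o + 1)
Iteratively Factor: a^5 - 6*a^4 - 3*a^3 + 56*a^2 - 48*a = (a - 1)*(a^4 - 5*a^3 - 8*a^2 + 48*a) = (a - 1)*(a + 3)*(a^3 - 8*a^2 + 16*a) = (a - 4)*(a - 1)*(a + 3)*(a^2 - 4*a) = (a - 4)^2*(a - 1)*(a + 3)*(a)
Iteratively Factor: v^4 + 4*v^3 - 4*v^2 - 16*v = (v - 2)*(v^3 + 6*v^2 + 8*v) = (v - 2)*(v + 4)*(v^2 + 2*v) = (v - 2)*(v + 2)*(v + 4)*(v)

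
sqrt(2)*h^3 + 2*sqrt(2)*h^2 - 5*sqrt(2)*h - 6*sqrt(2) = (h - 2)*(h + 3)*(sqrt(2)*h + sqrt(2))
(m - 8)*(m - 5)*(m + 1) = m^3 - 12*m^2 + 27*m + 40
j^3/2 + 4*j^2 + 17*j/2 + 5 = (j/2 + 1)*(j + 1)*(j + 5)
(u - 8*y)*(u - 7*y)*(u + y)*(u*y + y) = u^4*y - 14*u^3*y^2 + u^3*y + 41*u^2*y^3 - 14*u^2*y^2 + 56*u*y^4 + 41*u*y^3 + 56*y^4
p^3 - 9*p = p*(p - 3)*(p + 3)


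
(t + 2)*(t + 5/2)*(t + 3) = t^3 + 15*t^2/2 + 37*t/2 + 15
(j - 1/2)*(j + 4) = j^2 + 7*j/2 - 2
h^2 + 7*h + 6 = (h + 1)*(h + 6)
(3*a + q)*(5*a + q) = 15*a^2 + 8*a*q + q^2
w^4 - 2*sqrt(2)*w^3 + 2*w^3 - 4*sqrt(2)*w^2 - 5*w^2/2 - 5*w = w*(w + 2)*(w - 5*sqrt(2)/2)*(w + sqrt(2)/2)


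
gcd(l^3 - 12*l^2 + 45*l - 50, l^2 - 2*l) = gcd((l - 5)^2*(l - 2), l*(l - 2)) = l - 2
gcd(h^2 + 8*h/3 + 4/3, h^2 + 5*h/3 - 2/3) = h + 2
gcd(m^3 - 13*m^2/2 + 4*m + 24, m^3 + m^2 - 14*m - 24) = m - 4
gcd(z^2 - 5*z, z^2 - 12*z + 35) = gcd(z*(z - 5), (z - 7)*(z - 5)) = z - 5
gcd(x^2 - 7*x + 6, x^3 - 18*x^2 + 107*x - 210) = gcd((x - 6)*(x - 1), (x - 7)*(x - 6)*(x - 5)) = x - 6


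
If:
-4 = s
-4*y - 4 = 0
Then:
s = -4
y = -1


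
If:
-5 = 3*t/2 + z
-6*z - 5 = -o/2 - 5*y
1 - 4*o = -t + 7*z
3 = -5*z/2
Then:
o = 103/60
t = -38/15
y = -367/600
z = -6/5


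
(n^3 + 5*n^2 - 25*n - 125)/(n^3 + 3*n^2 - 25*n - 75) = (n + 5)/(n + 3)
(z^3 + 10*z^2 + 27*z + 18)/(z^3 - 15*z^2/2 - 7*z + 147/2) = 2*(z^2 + 7*z + 6)/(2*z^2 - 21*z + 49)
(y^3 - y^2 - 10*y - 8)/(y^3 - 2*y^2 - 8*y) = (y + 1)/y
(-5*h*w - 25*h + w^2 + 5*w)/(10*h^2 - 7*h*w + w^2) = (w + 5)/(-2*h + w)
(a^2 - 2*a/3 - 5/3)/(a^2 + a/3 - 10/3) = (a + 1)/(a + 2)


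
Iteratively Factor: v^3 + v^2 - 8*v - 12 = (v + 2)*(v^2 - v - 6) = (v - 3)*(v + 2)*(v + 2)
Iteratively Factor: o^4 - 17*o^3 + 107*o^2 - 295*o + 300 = (o - 3)*(o^3 - 14*o^2 + 65*o - 100) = (o - 5)*(o - 3)*(o^2 - 9*o + 20) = (o - 5)^2*(o - 3)*(o - 4)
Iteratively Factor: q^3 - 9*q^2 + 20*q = (q)*(q^2 - 9*q + 20) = q*(q - 5)*(q - 4)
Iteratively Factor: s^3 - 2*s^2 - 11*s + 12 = (s - 1)*(s^2 - s - 12) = (s - 4)*(s - 1)*(s + 3)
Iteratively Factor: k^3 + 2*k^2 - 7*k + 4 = (k + 4)*(k^2 - 2*k + 1) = (k - 1)*(k + 4)*(k - 1)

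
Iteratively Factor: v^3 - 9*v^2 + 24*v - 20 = (v - 2)*(v^2 - 7*v + 10) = (v - 5)*(v - 2)*(v - 2)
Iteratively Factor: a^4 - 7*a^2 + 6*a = (a - 1)*(a^3 + a^2 - 6*a) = (a - 1)*(a + 3)*(a^2 - 2*a) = (a - 2)*(a - 1)*(a + 3)*(a)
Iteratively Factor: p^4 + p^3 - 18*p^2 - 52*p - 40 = (p - 5)*(p^3 + 6*p^2 + 12*p + 8) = (p - 5)*(p + 2)*(p^2 + 4*p + 4) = (p - 5)*(p + 2)^2*(p + 2)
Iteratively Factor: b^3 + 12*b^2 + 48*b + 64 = (b + 4)*(b^2 + 8*b + 16) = (b + 4)^2*(b + 4)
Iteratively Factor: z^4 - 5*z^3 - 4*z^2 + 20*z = (z)*(z^3 - 5*z^2 - 4*z + 20) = z*(z + 2)*(z^2 - 7*z + 10) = z*(z - 5)*(z + 2)*(z - 2)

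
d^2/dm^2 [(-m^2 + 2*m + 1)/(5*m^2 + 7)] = 4*(25*m^3 + 90*m^2 - 105*m - 42)/(125*m^6 + 525*m^4 + 735*m^2 + 343)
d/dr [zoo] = 0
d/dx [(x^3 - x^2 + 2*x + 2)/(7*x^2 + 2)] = (7*x^4 - 8*x^2 - 32*x + 4)/(49*x^4 + 28*x^2 + 4)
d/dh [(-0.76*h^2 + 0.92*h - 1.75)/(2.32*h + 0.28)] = (-1.7632*h^2 - 0.4256*h + 4.3176)/(5.3824*h^2 + 1.2992*h + 0.0784)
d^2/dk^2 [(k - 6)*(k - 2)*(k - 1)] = 6*k - 18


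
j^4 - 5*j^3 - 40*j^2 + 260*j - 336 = (j - 6)*(j - 4)*(j - 2)*(j + 7)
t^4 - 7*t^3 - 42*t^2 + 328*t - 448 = (t - 8)*(t - 4)*(t - 2)*(t + 7)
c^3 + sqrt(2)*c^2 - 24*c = c*(c - 3*sqrt(2))*(c + 4*sqrt(2))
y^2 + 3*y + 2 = (y + 1)*(y + 2)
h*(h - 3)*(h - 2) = h^3 - 5*h^2 + 6*h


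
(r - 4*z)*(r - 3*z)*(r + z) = r^3 - 6*r^2*z + 5*r*z^2 + 12*z^3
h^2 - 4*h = h*(h - 4)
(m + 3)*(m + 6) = m^2 + 9*m + 18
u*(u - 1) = u^2 - u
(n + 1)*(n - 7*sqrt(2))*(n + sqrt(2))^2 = n^4 - 5*sqrt(2)*n^3 + n^3 - 26*n^2 - 5*sqrt(2)*n^2 - 26*n - 14*sqrt(2)*n - 14*sqrt(2)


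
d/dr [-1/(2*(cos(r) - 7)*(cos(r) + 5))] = (1 - cos(r))*sin(r)/((cos(r) - 7)^2*(cos(r) + 5)^2)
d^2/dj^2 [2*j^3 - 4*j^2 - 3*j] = 12*j - 8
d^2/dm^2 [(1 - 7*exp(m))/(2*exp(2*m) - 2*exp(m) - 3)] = (-28*exp(4*m) - 12*exp(3*m) - 264*exp(2*m) + 70*exp(m) - 69)*exp(m)/(8*exp(6*m) - 24*exp(5*m) - 12*exp(4*m) + 64*exp(3*m) + 18*exp(2*m) - 54*exp(m) - 27)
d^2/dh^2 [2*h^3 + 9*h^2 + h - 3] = 12*h + 18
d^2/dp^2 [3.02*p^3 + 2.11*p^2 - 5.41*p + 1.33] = 18.12*p + 4.22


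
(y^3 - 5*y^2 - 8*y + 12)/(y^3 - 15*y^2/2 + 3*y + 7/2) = 2*(y^2 - 4*y - 12)/(2*y^2 - 13*y - 7)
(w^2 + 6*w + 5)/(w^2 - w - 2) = (w + 5)/(w - 2)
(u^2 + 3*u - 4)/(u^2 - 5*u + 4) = (u + 4)/(u - 4)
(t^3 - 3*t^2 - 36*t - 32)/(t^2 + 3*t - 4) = (t^2 - 7*t - 8)/(t - 1)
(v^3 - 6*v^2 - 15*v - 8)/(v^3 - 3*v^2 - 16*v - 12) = (v^2 - 7*v - 8)/(v^2 - 4*v - 12)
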